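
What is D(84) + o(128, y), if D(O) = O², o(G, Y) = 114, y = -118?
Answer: 7170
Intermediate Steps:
D(84) + o(128, y) = 84² + 114 = 7056 + 114 = 7170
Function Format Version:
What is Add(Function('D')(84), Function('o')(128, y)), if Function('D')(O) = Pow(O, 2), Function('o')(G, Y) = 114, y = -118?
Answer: 7170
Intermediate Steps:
Add(Function('D')(84), Function('o')(128, y)) = Add(Pow(84, 2), 114) = Add(7056, 114) = 7170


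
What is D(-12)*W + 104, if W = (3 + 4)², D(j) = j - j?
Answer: 104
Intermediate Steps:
D(j) = 0
W = 49 (W = 7² = 49)
D(-12)*W + 104 = 0*49 + 104 = 0 + 104 = 104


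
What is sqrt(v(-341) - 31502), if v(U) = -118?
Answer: 2*I*sqrt(7905) ≈ 177.82*I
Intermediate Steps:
sqrt(v(-341) - 31502) = sqrt(-118 - 31502) = sqrt(-31620) = 2*I*sqrt(7905)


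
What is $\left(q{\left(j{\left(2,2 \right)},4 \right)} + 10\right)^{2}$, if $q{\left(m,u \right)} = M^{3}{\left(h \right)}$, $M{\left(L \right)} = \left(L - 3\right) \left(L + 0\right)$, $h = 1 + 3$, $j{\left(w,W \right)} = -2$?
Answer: $5476$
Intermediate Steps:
$h = 4$
$M{\left(L \right)} = L \left(-3 + L\right)$ ($M{\left(L \right)} = \left(-3 + L\right) L = L \left(-3 + L\right)$)
$q{\left(m,u \right)} = 64$ ($q{\left(m,u \right)} = \left(4 \left(-3 + 4\right)\right)^{3} = \left(4 \cdot 1\right)^{3} = 4^{3} = 64$)
$\left(q{\left(j{\left(2,2 \right)},4 \right)} + 10\right)^{2} = \left(64 + 10\right)^{2} = 74^{2} = 5476$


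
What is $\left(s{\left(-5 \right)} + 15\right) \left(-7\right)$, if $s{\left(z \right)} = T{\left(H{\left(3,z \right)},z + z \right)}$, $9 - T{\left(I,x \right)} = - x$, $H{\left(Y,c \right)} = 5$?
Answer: $-98$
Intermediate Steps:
$T{\left(I,x \right)} = 9 + x$ ($T{\left(I,x \right)} = 9 - - x = 9 + x$)
$s{\left(z \right)} = 9 + 2 z$ ($s{\left(z \right)} = 9 + \left(z + z\right) = 9 + 2 z$)
$\left(s{\left(-5 \right)} + 15\right) \left(-7\right) = \left(\left(9 + 2 \left(-5\right)\right) + 15\right) \left(-7\right) = \left(\left(9 - 10\right) + 15\right) \left(-7\right) = \left(-1 + 15\right) \left(-7\right) = 14 \left(-7\right) = -98$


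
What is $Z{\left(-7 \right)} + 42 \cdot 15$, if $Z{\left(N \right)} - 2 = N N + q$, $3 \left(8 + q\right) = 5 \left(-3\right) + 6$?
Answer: $670$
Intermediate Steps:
$q = -11$ ($q = -8 + \frac{5 \left(-3\right) + 6}{3} = -8 + \frac{-15 + 6}{3} = -8 + \frac{1}{3} \left(-9\right) = -8 - 3 = -11$)
$Z{\left(N \right)} = -9 + N^{2}$ ($Z{\left(N \right)} = 2 + \left(N N - 11\right) = 2 + \left(N^{2} - 11\right) = 2 + \left(-11 + N^{2}\right) = -9 + N^{2}$)
$Z{\left(-7 \right)} + 42 \cdot 15 = \left(-9 + \left(-7\right)^{2}\right) + 42 \cdot 15 = \left(-9 + 49\right) + 630 = 40 + 630 = 670$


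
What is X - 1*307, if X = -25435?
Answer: -25742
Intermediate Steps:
X - 1*307 = -25435 - 1*307 = -25435 - 307 = -25742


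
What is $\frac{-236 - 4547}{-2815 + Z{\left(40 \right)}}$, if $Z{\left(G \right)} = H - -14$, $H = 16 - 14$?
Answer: $\frac{4783}{2799} \approx 1.7088$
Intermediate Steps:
$H = 2$
$Z{\left(G \right)} = 16$ ($Z{\left(G \right)} = 2 - -14 = 2 + 14 = 16$)
$\frac{-236 - 4547}{-2815 + Z{\left(40 \right)}} = \frac{-236 - 4547}{-2815 + 16} = - \frac{4783}{-2799} = \left(-4783\right) \left(- \frac{1}{2799}\right) = \frac{4783}{2799}$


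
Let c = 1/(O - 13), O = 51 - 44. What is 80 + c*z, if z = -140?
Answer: 310/3 ≈ 103.33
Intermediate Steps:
O = 7
c = -⅙ (c = 1/(7 - 13) = 1/(-6) = -⅙ ≈ -0.16667)
80 + c*z = 80 - ⅙*(-140) = 80 + 70/3 = 310/3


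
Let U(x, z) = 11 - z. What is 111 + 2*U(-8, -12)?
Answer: 157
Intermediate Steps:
111 + 2*U(-8, -12) = 111 + 2*(11 - 1*(-12)) = 111 + 2*(11 + 12) = 111 + 2*23 = 111 + 46 = 157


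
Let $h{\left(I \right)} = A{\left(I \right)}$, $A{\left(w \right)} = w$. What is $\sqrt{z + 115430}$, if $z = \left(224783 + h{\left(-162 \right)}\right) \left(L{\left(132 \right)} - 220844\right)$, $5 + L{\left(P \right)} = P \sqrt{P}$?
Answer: $\sqrt{-49607207799 + 59299944 \sqrt{33}} \approx 2.2196 \cdot 10^{5} i$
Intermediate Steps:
$h{\left(I \right)} = I$
$L{\left(P \right)} = -5 + P^{\frac{3}{2}}$ ($L{\left(P \right)} = -5 + P \sqrt{P} = -5 + P^{\frac{3}{2}}$)
$z = -49607323229 + 59299944 \sqrt{33}$ ($z = \left(224783 - 162\right) \left(\left(-5 + 132^{\frac{3}{2}}\right) - 220844\right) = 224621 \left(\left(-5 + 264 \sqrt{33}\right) - 220844\right) = 224621 \left(-220849 + 264 \sqrt{33}\right) = -49607323229 + 59299944 \sqrt{33} \approx -4.9267 \cdot 10^{10}$)
$\sqrt{z + 115430} = \sqrt{\left(-49607323229 + 59299944 \sqrt{33}\right) + 115430} = \sqrt{-49607207799 + 59299944 \sqrt{33}}$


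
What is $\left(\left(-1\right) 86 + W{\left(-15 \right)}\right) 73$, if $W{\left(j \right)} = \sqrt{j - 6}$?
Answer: $-6278 + 73 i \sqrt{21} \approx -6278.0 + 334.53 i$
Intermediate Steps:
$W{\left(j \right)} = \sqrt{-6 + j}$
$\left(\left(-1\right) 86 + W{\left(-15 \right)}\right) 73 = \left(\left(-1\right) 86 + \sqrt{-6 - 15}\right) 73 = \left(-86 + \sqrt{-21}\right) 73 = \left(-86 + i \sqrt{21}\right) 73 = -6278 + 73 i \sqrt{21}$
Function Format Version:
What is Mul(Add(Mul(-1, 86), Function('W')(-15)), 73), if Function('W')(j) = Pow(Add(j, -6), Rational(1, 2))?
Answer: Add(-6278, Mul(73, I, Pow(21, Rational(1, 2)))) ≈ Add(-6278.0, Mul(334.53, I))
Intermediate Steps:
Function('W')(j) = Pow(Add(-6, j), Rational(1, 2))
Mul(Add(Mul(-1, 86), Function('W')(-15)), 73) = Mul(Add(Mul(-1, 86), Pow(Add(-6, -15), Rational(1, 2))), 73) = Mul(Add(-86, Pow(-21, Rational(1, 2))), 73) = Mul(Add(-86, Mul(I, Pow(21, Rational(1, 2)))), 73) = Add(-6278, Mul(73, I, Pow(21, Rational(1, 2))))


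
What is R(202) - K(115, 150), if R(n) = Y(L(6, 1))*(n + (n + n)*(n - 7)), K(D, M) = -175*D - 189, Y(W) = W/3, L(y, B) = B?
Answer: 139924/3 ≈ 46641.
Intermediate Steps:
Y(W) = W/3 (Y(W) = W*(⅓) = W/3)
K(D, M) = -189 - 175*D
R(n) = n/3 + 2*n*(-7 + n)/3 (R(n) = ((⅓)*1)*(n + (n + n)*(n - 7)) = (n + (2*n)*(-7 + n))/3 = (n + 2*n*(-7 + n))/3 = n/3 + 2*n*(-7 + n)/3)
R(202) - K(115, 150) = (⅓)*202*(-13 + 2*202) - (-189 - 175*115) = (⅓)*202*(-13 + 404) - (-189 - 20125) = (⅓)*202*391 - 1*(-20314) = 78982/3 + 20314 = 139924/3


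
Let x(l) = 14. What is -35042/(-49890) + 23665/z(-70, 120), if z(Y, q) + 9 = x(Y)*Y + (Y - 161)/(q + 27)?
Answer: -4010773361/172968630 ≈ -23.188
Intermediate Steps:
z(Y, q) = -9 + 14*Y + (-161 + Y)/(27 + q) (z(Y, q) = -9 + (14*Y + (Y - 161)/(q + 27)) = -9 + (14*Y + (-161 + Y)/(27 + q)) = -9 + 14*Y + (-161 + Y)/(27 + q))
-35042/(-49890) + 23665/z(-70, 120) = -35042/(-49890) + 23665/(((-404 - 9*120 + 379*(-70) + 14*(-70)*120)/(27 + 120))) = -35042*(-1/49890) + 23665/(((-404 - 1080 - 26530 - 117600)/147)) = 17521/24945 + 23665/(((1/147)*(-145614))) = 17521/24945 + 23665/(-6934/7) = 17521/24945 + 23665*(-7/6934) = 17521/24945 - 165655/6934 = -4010773361/172968630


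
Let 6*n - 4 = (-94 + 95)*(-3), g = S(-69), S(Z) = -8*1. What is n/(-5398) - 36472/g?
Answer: 147656891/32388 ≈ 4559.0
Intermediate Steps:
S(Z) = -8
g = -8
n = 1/6 (n = 2/3 + ((-94 + 95)*(-3))/6 = 2/3 + (1*(-3))/6 = 2/3 + (1/6)*(-3) = 2/3 - 1/2 = 1/6 ≈ 0.16667)
n/(-5398) - 36472/g = (1/6)/(-5398) - 36472/(-8) = (1/6)*(-1/5398) - 36472*(-1/8) = -1/32388 + 4559 = 147656891/32388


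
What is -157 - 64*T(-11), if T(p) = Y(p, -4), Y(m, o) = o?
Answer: 99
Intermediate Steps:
T(p) = -4
-157 - 64*T(-11) = -157 - 64*(-4) = -157 + 256 = 99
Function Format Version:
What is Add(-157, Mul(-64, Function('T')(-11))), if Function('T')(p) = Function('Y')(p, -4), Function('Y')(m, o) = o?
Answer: 99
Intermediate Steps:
Function('T')(p) = -4
Add(-157, Mul(-64, Function('T')(-11))) = Add(-157, Mul(-64, -4)) = Add(-157, 256) = 99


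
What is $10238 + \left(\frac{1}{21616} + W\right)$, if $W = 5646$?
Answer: $\frac{343348545}{21616} \approx 15884.0$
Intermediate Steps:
$10238 + \left(\frac{1}{21616} + W\right) = 10238 + \left(\frac{1}{21616} + 5646\right) = 10238 + \frac{122043937}{21616} = \frac{343348545}{21616}$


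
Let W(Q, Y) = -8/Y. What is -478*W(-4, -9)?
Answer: -3824/9 ≈ -424.89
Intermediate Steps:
-478*W(-4, -9) = -(-3824)/(-9) = -(-3824)*(-1)/9 = -478*8/9 = -3824/9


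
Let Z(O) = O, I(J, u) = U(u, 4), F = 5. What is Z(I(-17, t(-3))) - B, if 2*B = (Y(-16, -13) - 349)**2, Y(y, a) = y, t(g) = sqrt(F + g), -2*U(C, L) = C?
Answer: -133225/2 - sqrt(2)/2 ≈ -66613.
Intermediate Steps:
U(C, L) = -C/2
t(g) = sqrt(5 + g)
I(J, u) = -u/2
B = 133225/2 (B = (-16 - 349)**2/2 = (1/2)*(-365)**2 = (1/2)*133225 = 133225/2 ≈ 66613.)
Z(I(-17, t(-3))) - B = -sqrt(5 - 3)/2 - 1*133225/2 = -sqrt(2)/2 - 133225/2 = -133225/2 - sqrt(2)/2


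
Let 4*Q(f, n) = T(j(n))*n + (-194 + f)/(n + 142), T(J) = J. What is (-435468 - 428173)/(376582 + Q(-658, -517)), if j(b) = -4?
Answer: -107955125/47137446 ≈ -2.2902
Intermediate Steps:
Q(f, n) = -n + (-194 + f)/(4*(142 + n)) (Q(f, n) = (-4*n + (-194 + f)/(n + 142))/4 = (-4*n + (-194 + f)/(142 + n))/4 = -n + (-194 + f)/(4*(142 + n)))
(-435468 - 428173)/(376582 + Q(-658, -517)) = (-435468 - 428173)/(376582 + (-194 - 658 - 568*(-517) - 4*(-517)²)/(4*(142 - 517))) = -863641/(376582 + (¼)*(-194 - 658 + 293656 - 4*267289)/(-375)) = -863641/(376582 + (¼)*(-1/375)*(-194 - 658 + 293656 - 1069156)) = -863641/(376582 + (¼)*(-1/375)*(-776352)) = -863641/(376582 + 64696/125) = -863641/47137446/125 = -863641*125/47137446 = -107955125/47137446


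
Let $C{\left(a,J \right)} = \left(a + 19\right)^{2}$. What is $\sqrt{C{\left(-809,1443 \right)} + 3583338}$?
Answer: $\sqrt{4207438} \approx 2051.2$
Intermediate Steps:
$C{\left(a,J \right)} = \left(19 + a\right)^{2}$
$\sqrt{C{\left(-809,1443 \right)} + 3583338} = \sqrt{\left(19 - 809\right)^{2} + 3583338} = \sqrt{\left(-790\right)^{2} + 3583338} = \sqrt{624100 + 3583338} = \sqrt{4207438}$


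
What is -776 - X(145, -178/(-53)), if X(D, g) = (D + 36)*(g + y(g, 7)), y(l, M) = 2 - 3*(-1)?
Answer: -121311/53 ≈ -2288.9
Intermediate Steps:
y(l, M) = 5 (y(l, M) = 2 + 3 = 5)
X(D, g) = (5 + g)*(36 + D) (X(D, g) = (D + 36)*(g + 5) = (36 + D)*(5 + g) = (5 + g)*(36 + D))
-776 - X(145, -178/(-53)) = -776 - (180 + 5*145 + 36*(-178/(-53)) + 145*(-178/(-53))) = -776 - (180 + 725 + 36*(-178*(-1/53)) + 145*(-178*(-1/53))) = -776 - (180 + 725 + 36*(178/53) + 145*(178/53)) = -776 - (180 + 725 + 6408/53 + 25810/53) = -776 - 1*80183/53 = -776 - 80183/53 = -121311/53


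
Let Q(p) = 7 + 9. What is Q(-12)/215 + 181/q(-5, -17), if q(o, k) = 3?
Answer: 38963/645 ≈ 60.408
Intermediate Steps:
Q(p) = 16
Q(-12)/215 + 181/q(-5, -17) = 16/215 + 181/3 = 38963/645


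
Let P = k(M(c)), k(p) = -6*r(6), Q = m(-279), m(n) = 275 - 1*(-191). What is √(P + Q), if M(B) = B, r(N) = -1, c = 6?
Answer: 2*√118 ≈ 21.726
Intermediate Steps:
m(n) = 466 (m(n) = 275 + 191 = 466)
Q = 466
k(p) = 6 (k(p) = -6*(-1) = 6)
P = 6
√(P + Q) = √(6 + 466) = √472 = 2*√118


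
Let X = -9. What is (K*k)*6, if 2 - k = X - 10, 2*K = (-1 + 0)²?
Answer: 63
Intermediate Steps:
K = ½ (K = (-1 + 0)²/2 = (½)*(-1)² = (½)*1 = ½ ≈ 0.50000)
k = 21 (k = 2 - (-9 - 10) = 2 - 1*(-19) = 2 + 19 = 21)
(K*k)*6 = ((½)*21)*6 = (21/2)*6 = 63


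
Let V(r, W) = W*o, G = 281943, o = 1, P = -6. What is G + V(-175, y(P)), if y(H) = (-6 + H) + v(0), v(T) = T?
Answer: 281931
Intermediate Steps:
y(H) = -6 + H (y(H) = (-6 + H) + 0 = -6 + H)
V(r, W) = W (V(r, W) = W*1 = W)
G + V(-175, y(P)) = 281943 + (-6 - 6) = 281943 - 12 = 281931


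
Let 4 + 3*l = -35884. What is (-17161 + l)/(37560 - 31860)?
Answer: -87371/17100 ≈ -5.1094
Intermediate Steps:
l = -35888/3 (l = -4/3 + (1/3)*(-35884) = -4/3 - 35884/3 = -35888/3 ≈ -11963.)
(-17161 + l)/(37560 - 31860) = (-17161 - 35888/3)/(37560 - 31860) = -87371/3/5700 = -87371/3*1/5700 = -87371/17100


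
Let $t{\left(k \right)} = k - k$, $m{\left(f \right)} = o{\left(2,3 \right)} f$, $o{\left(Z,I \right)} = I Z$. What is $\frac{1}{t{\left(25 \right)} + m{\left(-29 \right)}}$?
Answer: $- \frac{1}{174} \approx -0.0057471$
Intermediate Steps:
$m{\left(f \right)} = 6 f$ ($m{\left(f \right)} = 3 \cdot 2 f = 6 f$)
$t{\left(k \right)} = 0$
$\frac{1}{t{\left(25 \right)} + m{\left(-29 \right)}} = \frac{1}{0 + 6 \left(-29\right)} = \frac{1}{0 - 174} = \frac{1}{-174} = - \frac{1}{174}$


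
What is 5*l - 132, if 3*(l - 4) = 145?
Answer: 389/3 ≈ 129.67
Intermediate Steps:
l = 157/3 (l = 4 + (⅓)*145 = 4 + 145/3 = 157/3 ≈ 52.333)
5*l - 132 = 5*(157/3) - 132 = 785/3 - 132 = 389/3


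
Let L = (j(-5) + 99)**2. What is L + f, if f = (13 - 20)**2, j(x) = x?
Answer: 8885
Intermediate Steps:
f = 49 (f = (-7)**2 = 49)
L = 8836 (L = (-5 + 99)**2 = 94**2 = 8836)
L + f = 8836 + 49 = 8885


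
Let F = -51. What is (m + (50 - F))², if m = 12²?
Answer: 60025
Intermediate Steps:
m = 144
(m + (50 - F))² = (144 + (50 - 1*(-51)))² = (144 + (50 + 51))² = (144 + 101)² = 245² = 60025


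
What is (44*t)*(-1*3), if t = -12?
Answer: 1584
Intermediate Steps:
(44*t)*(-1*3) = (44*(-12))*(-1*3) = -528*(-3) = 1584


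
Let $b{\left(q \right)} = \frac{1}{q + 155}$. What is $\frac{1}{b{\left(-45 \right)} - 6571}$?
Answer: $- \frac{110}{722809} \approx -0.00015218$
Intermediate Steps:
$b{\left(q \right)} = \frac{1}{155 + q}$
$\frac{1}{b{\left(-45 \right)} - 6571} = \frac{1}{\frac{1}{155 - 45} - 6571} = \frac{1}{\frac{1}{110} - 6571} = \frac{1}{- \frac{722809}{110}} = - \frac{110}{722809}$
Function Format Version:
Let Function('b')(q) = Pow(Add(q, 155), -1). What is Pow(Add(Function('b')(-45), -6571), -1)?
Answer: Rational(-110, 722809) ≈ -0.00015218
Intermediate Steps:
Function('b')(q) = Pow(Add(155, q), -1)
Pow(Add(Function('b')(-45), -6571), -1) = Pow(Add(Pow(Add(155, -45), -1), -6571), -1) = Pow(Add(Pow(110, -1), -6571), -1) = Pow(Add(Rational(1, 110), -6571), -1) = Pow(Rational(-722809, 110), -1) = Rational(-110, 722809)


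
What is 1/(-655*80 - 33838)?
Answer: -1/86238 ≈ -1.1596e-5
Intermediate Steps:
1/(-655*80 - 33838) = 1/(-52400 - 33838) = 1/(-86238) = -1/86238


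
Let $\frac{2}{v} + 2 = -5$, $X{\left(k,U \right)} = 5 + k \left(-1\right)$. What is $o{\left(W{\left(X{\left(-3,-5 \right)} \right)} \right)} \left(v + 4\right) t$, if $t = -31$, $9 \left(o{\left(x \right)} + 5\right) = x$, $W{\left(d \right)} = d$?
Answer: $\frac{29822}{63} \approx 473.37$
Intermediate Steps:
$X{\left(k,U \right)} = 5 - k$
$o{\left(x \right)} = -5 + \frac{x}{9}$
$v = - \frac{2}{7}$ ($v = \frac{2}{-2 - 5} = \frac{2}{-7} = 2 \left(- \frac{1}{7}\right) = - \frac{2}{7} \approx -0.28571$)
$o{\left(W{\left(X{\left(-3,-5 \right)} \right)} \right)} \left(v + 4\right) t = \left(-5 + \frac{5 - -3}{9}\right) \left(- \frac{2}{7} + 4\right) \left(-31\right) = \left(-5 + \frac{5 + 3}{9}\right) \frac{26}{7} \left(-31\right) = \left(-5 + \frac{1}{9} \cdot 8\right) \frac{26}{7} \left(-31\right) = \left(-5 + \frac{8}{9}\right) \frac{26}{7} \left(-31\right) = \left(- \frac{37}{9}\right) \frac{26}{7} \left(-31\right) = \left(- \frac{962}{63}\right) \left(-31\right) = \frac{29822}{63}$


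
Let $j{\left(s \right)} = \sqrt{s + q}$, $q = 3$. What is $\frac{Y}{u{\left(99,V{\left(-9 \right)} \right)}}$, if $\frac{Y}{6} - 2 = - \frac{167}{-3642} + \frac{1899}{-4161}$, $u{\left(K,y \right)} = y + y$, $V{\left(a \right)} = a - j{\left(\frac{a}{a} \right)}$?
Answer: $- \frac{8029151}{18521998} \approx -0.43349$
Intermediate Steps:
$j{\left(s \right)} = \sqrt{3 + s}$ ($j{\left(s \right)} = \sqrt{s + 3} = \sqrt{3 + s}$)
$V{\left(a \right)} = -2 + a$ ($V{\left(a \right)} = a - \sqrt{3 + \frac{a}{a}} = a - \sqrt{3 + 1} = a - \sqrt{4} = a - 2 = -2 + a$)
$u{\left(K,y \right)} = 2 y$
$Y = \frac{8029151}{841909}$ ($Y = 12 + 6 \left(- \frac{167}{-3642} + \frac{1899}{-4161}\right) = 12 + 6 \left(\left(-167\right) \left(- \frac{1}{3642}\right) + 1899 \left(- \frac{1}{4161}\right)\right) = 12 + 6 \left(\frac{167}{3642} - \frac{633}{1387}\right) = 12 + 6 \left(- \frac{2073757}{5051454}\right) = 12 - \frac{2073757}{841909} = \frac{8029151}{841909} \approx 9.5368$)
$\frac{Y}{u{\left(99,V{\left(-9 \right)} \right)}} = \frac{8029151}{841909 \cdot 2 \left(-2 - 9\right)} = \frac{8029151}{841909 \cdot 2 \left(-11\right)} = \frac{8029151}{841909 \left(-22\right)} = \frac{8029151}{841909} \left(- \frac{1}{22}\right) = - \frac{8029151}{18521998}$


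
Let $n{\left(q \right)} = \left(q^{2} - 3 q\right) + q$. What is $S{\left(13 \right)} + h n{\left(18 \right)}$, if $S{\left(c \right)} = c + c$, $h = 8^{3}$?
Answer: $147482$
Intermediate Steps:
$h = 512$
$S{\left(c \right)} = 2 c$
$n{\left(q \right)} = q^{2} - 2 q$
$S{\left(13 \right)} + h n{\left(18 \right)} = 2 \cdot 13 + 512 \cdot 18 \left(-2 + 18\right) = 26 + 512 \cdot 18 \cdot 16 = 26 + 512 \cdot 288 = 26 + 147456 = 147482$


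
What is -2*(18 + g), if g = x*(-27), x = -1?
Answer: -90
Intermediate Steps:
g = 27 (g = -1*(-27) = 27)
-2*(18 + g) = -2*(18 + 27) = -2*45 = -90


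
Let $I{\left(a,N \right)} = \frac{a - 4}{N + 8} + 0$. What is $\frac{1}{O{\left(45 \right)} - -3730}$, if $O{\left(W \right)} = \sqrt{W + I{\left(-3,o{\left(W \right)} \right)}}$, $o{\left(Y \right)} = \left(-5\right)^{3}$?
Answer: $\frac{218205}{813902014} - \frac{3 \sqrt{17134}}{813902014} \approx 0.00026762$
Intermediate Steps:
$o{\left(Y \right)} = -125$
$I{\left(a,N \right)} = \frac{-4 + a}{8 + N}$ ($I{\left(a,N \right)} = \frac{-4 + a}{8 + N} + 0 = \frac{-4 + a}{8 + N}$)
$O{\left(W \right)} = \sqrt{\frac{7}{117} + W}$ ($O{\left(W \right)} = \sqrt{W + \frac{-4 - 3}{8 - 125}} = \sqrt{W + \frac{1}{-117} \left(-7\right)} = \sqrt{W - - \frac{7}{117}} = \sqrt{W + \frac{7}{117}} = \sqrt{\frac{7}{117} + W}$)
$\frac{1}{O{\left(45 \right)} - -3730} = \frac{1}{\frac{\sqrt{91 + 1521 \cdot 45}}{39} - -3730} = \frac{1}{\frac{\sqrt{91 + 68445}}{39} + \left(-83 + 3813\right)} = \frac{1}{\frac{\sqrt{68536}}{39} + 3730} = \frac{1}{\frac{2 \sqrt{17134}}{39} + 3730} = \frac{1}{3730 + \frac{2 \sqrt{17134}}{39}}$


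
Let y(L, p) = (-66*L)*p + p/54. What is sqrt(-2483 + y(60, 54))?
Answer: I*sqrt(216322) ≈ 465.1*I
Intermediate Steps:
y(L, p) = p/54 - 66*L*p (y(L, p) = -66*L*p + p*(1/54) = -66*L*p + p/54 = p/54 - 66*L*p)
sqrt(-2483 + y(60, 54)) = sqrt(-2483 + (1/54)*54*(1 - 3564*60)) = sqrt(-2483 + (1/54)*54*(1 - 213840)) = sqrt(-2483 + (1/54)*54*(-213839)) = sqrt(-2483 - 213839) = sqrt(-216322) = I*sqrt(216322)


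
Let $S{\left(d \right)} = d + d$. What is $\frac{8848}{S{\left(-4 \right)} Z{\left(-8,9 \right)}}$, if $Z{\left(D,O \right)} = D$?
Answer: $\frac{553}{4} \approx 138.25$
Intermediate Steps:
$S{\left(d \right)} = 2 d$
$\frac{8848}{S{\left(-4 \right)} Z{\left(-8,9 \right)}} = \frac{8848}{2 \left(-4\right) \left(-8\right)} = \frac{8848}{\left(-8\right) \left(-8\right)} = \frac{8848}{64} = 8848 \cdot \frac{1}{64} = \frac{553}{4}$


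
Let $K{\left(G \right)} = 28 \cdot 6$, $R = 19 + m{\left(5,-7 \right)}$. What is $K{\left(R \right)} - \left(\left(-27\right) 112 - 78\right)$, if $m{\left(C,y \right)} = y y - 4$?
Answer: $3270$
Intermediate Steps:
$m{\left(C,y \right)} = -4 + y^{2}$ ($m{\left(C,y \right)} = y^{2} - 4 = -4 + y^{2}$)
$R = 64$ ($R = 19 - \left(4 - \left(-7\right)^{2}\right) = 19 + \left(-4 + 49\right) = 19 + 45 = 64$)
$K{\left(G \right)} = 168$
$K{\left(R \right)} - \left(\left(-27\right) 112 - 78\right) = 168 - \left(\left(-27\right) 112 - 78\right) = 168 - \left(-3024 - 78\right) = 168 - -3102 = 168 + 3102 = 3270$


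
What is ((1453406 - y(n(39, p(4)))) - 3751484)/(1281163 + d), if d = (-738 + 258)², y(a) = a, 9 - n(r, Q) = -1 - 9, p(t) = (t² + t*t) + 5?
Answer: -2298097/1511563 ≈ -1.5203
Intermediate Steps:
p(t) = 5 + 2*t² (p(t) = (t² + t²) + 5 = 2*t² + 5 = 5 + 2*t²)
n(r, Q) = 19 (n(r, Q) = 9 - (-1 - 9) = 9 - 1*(-10) = 9 + 10 = 19)
d = 230400 (d = (-480)² = 230400)
((1453406 - y(n(39, p(4)))) - 3751484)/(1281163 + d) = ((1453406 - 1*19) - 3751484)/(1281163 + 230400) = ((1453406 - 19) - 3751484)/1511563 = (1453387 - 3751484)*(1/1511563) = -2298097*1/1511563 = -2298097/1511563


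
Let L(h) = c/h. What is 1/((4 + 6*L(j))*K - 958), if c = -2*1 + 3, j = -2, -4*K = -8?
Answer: -1/956 ≈ -0.0010460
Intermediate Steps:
K = 2 (K = -1/4*(-8) = 2)
c = 1 (c = -2 + 3 = 1)
L(h) = 1/h
1/((4 + 6*L(j))*K - 958) = 1/((4 + 6/(-2))*2 - 958) = 1/((4 + 6*(-1/2))*2 - 958) = 1/((4 - 3)*2 - 958) = 1/(1*2 - 958) = 1/(2 - 958) = 1/(-956) = -1/956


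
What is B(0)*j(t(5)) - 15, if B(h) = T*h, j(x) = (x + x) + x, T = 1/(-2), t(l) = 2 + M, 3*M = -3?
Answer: -15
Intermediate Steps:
M = -1 (M = (⅓)*(-3) = -1)
t(l) = 1 (t(l) = 2 - 1 = 1)
T = -½ ≈ -0.50000
j(x) = 3*x (j(x) = 2*x + x = 3*x)
B(h) = -h/2
B(0)*j(t(5)) - 15 = (-½*0)*(3*1) - 15 = 0*3 - 15 = 0 - 15 = -15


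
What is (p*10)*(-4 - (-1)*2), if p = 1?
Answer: -20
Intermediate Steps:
(p*10)*(-4 - (-1)*2) = (1*10)*(-4 - (-1)*2) = 10*(-4 - 1*(-2)) = 10*(-4 + 2) = 10*(-2) = -20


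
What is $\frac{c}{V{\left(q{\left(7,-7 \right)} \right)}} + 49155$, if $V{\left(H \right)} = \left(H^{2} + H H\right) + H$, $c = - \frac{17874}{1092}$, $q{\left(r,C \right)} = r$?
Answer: $\frac{313116357}{6370} \approx 49155.0$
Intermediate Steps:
$c = - \frac{2979}{182}$ ($c = \left(-17874\right) \frac{1}{1092} = - \frac{2979}{182} \approx -16.368$)
$V{\left(H \right)} = H + 2 H^{2}$ ($V{\left(H \right)} = \left(H^{2} + H^{2}\right) + H = 2 H^{2} + H = H + 2 H^{2}$)
$\frac{c}{V{\left(q{\left(7,-7 \right)} \right)}} + 49155 = - \frac{2979}{182 \cdot 7 \left(1 + 2 \cdot 7\right)} + 49155 = - \frac{2979}{182 \cdot 7 \left(1 + 14\right)} + 49155 = - \frac{2979}{182 \cdot 7 \cdot 15} + 49155 = - \frac{2979}{182 \cdot 105} + 49155 = \left(- \frac{2979}{182}\right) \frac{1}{105} + 49155 = - \frac{993}{6370} + 49155 = \frac{313116357}{6370}$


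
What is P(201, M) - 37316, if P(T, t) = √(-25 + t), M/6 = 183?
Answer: -37316 + √1073 ≈ -37283.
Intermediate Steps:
M = 1098 (M = 6*183 = 1098)
P(201, M) - 37316 = √(-25 + 1098) - 37316 = √1073 - 37316 = -37316 + √1073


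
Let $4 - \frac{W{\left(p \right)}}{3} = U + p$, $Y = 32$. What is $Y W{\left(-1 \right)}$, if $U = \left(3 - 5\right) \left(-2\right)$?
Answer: $96$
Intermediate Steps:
$U = 4$ ($U = \left(-2\right) \left(-2\right) = 4$)
$W{\left(p \right)} = - 3 p$ ($W{\left(p \right)} = 12 - 3 \left(4 + p\right) = 12 - \left(12 + 3 p\right) = - 3 p$)
$Y W{\left(-1 \right)} = 32 \left(\left(-3\right) \left(-1\right)\right) = 32 \cdot 3 = 96$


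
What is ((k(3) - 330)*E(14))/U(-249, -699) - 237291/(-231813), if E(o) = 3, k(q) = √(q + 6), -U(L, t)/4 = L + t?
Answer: 74710991/97670544 ≈ 0.76493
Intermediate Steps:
U(L, t) = -4*L - 4*t (U(L, t) = -4*(L + t) = -4*L - 4*t)
k(q) = √(6 + q)
((k(3) - 330)*E(14))/U(-249, -699) - 237291/(-231813) = ((√(6 + 3) - 330)*3)/(-4*(-249) - 4*(-699)) - 237291/(-231813) = ((√9 - 330)*3)/(996 + 2796) - 237291*(-1/231813) = ((3 - 330)*3)/3792 + 79097/77271 = -327*3*(1/3792) + 79097/77271 = -981*1/3792 + 79097/77271 = -327/1264 + 79097/77271 = 74710991/97670544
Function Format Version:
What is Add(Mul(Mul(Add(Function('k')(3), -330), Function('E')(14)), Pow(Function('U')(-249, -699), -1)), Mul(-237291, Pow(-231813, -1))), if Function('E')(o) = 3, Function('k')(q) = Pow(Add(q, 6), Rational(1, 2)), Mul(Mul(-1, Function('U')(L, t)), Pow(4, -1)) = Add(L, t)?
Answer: Rational(74710991, 97670544) ≈ 0.76493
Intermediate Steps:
Function('U')(L, t) = Add(Mul(-4, L), Mul(-4, t)) (Function('U')(L, t) = Mul(-4, Add(L, t)) = Add(Mul(-4, L), Mul(-4, t)))
Function('k')(q) = Pow(Add(6, q), Rational(1, 2))
Add(Mul(Mul(Add(Function('k')(3), -330), Function('E')(14)), Pow(Function('U')(-249, -699), -1)), Mul(-237291, Pow(-231813, -1))) = Add(Mul(Mul(Add(Pow(Add(6, 3), Rational(1, 2)), -330), 3), Pow(Add(Mul(-4, -249), Mul(-4, -699)), -1)), Mul(-237291, Pow(-231813, -1))) = Add(Mul(Mul(Add(Pow(9, Rational(1, 2)), -330), 3), Pow(Add(996, 2796), -1)), Mul(-237291, Rational(-1, 231813))) = Add(Mul(Mul(Add(3, -330), 3), Pow(3792, -1)), Rational(79097, 77271)) = Add(Mul(Mul(-327, 3), Rational(1, 3792)), Rational(79097, 77271)) = Add(Mul(-981, Rational(1, 3792)), Rational(79097, 77271)) = Add(Rational(-327, 1264), Rational(79097, 77271)) = Rational(74710991, 97670544)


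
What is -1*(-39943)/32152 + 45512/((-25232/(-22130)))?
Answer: 2023992325431/50703704 ≈ 39918.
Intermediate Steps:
-1*(-39943)/32152 + 45512/((-25232/(-22130))) = 39943*(1/32152) + 45512/((-25232*(-1/22130))) = 39943/32152 + 45512/(12616/11065) = 39943/32152 + 45512*(11065/12616) = 39943/32152 + 62948785/1577 = 2023992325431/50703704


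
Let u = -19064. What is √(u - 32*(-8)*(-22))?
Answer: 42*I*√14 ≈ 157.15*I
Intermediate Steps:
√(u - 32*(-8)*(-22)) = √(-19064 - 32*(-8)*(-22)) = √(-19064 + 256*(-22)) = √(-19064 - 5632) = √(-24696) = 42*I*√14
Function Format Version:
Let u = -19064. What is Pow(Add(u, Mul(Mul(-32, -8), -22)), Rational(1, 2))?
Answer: Mul(42, I, Pow(14, Rational(1, 2))) ≈ Mul(157.15, I)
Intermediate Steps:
Pow(Add(u, Mul(Mul(-32, -8), -22)), Rational(1, 2)) = Pow(Add(-19064, Mul(Mul(-32, -8), -22)), Rational(1, 2)) = Pow(Add(-19064, Mul(256, -22)), Rational(1, 2)) = Pow(Add(-19064, -5632), Rational(1, 2)) = Pow(-24696, Rational(1, 2)) = Mul(42, I, Pow(14, Rational(1, 2)))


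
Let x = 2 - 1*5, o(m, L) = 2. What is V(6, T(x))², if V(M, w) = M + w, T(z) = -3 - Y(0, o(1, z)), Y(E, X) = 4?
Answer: 1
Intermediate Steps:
x = -3 (x = 2 - 5 = -3)
T(z) = -7 (T(z) = -3 - 1*4 = -3 - 4 = -7)
V(6, T(x))² = (6 - 7)² = (-1)² = 1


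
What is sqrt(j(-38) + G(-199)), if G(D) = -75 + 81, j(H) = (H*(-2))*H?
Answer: I*sqrt(2882) ≈ 53.684*I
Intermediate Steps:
j(H) = -2*H**2 (j(H) = (-2*H)*H = -2*H**2)
G(D) = 6
sqrt(j(-38) + G(-199)) = sqrt(-2*(-38)**2 + 6) = sqrt(-2*1444 + 6) = sqrt(-2888 + 6) = sqrt(-2882) = I*sqrt(2882)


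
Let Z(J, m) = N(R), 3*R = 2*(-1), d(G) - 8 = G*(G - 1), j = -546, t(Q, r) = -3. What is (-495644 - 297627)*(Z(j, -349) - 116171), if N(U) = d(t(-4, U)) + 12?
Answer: 92129700669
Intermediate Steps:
d(G) = 8 + G*(-1 + G) (d(G) = 8 + G*(G - 1) = 8 + G*(-1 + G))
R = -2/3 (R = (2*(-1))/3 = (1/3)*(-2) = -2/3 ≈ -0.66667)
N(U) = 32 (N(U) = (8 + (-3)**2 - 1*(-3)) + 12 = (8 + 9 + 3) + 12 = 20 + 12 = 32)
Z(J, m) = 32
(-495644 - 297627)*(Z(j, -349) - 116171) = (-495644 - 297627)*(32 - 116171) = -793271*(-116139) = 92129700669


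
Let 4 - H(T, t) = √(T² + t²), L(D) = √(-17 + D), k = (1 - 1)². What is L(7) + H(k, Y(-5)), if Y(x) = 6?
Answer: -2 + I*√10 ≈ -2.0 + 3.1623*I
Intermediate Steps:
k = 0 (k = 0² = 0)
H(T, t) = 4 - √(T² + t²)
L(7) + H(k, Y(-5)) = √(-17 + 7) + (4 - √(0² + 6²)) = √(-10) + (4 - √(0 + 36)) = I*√10 + (4 - √36) = I*√10 + (4 - 1*6) = I*√10 + (4 - 6) = I*√10 - 2 = -2 + I*√10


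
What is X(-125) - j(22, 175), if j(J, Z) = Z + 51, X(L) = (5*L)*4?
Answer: -2726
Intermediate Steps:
X(L) = 20*L
j(J, Z) = 51 + Z
X(-125) - j(22, 175) = 20*(-125) - (51 + 175) = -2500 - 1*226 = -2500 - 226 = -2726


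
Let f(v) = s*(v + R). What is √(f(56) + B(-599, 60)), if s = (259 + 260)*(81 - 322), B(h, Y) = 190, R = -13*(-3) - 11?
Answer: I*√10506446 ≈ 3241.4*I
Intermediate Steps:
R = 28 (R = 39 - 11 = 28)
s = -125079 (s = 519*(-241) = -125079)
f(v) = -3502212 - 125079*v (f(v) = -125079*(v + 28) = -125079*(28 + v) = -3502212 - 125079*v)
√(f(56) + B(-599, 60)) = √((-3502212 - 125079*56) + 190) = √((-3502212 - 7004424) + 190) = √(-10506636 + 190) = √(-10506446) = I*√10506446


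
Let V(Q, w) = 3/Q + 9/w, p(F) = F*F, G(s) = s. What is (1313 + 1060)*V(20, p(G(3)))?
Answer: 54579/20 ≈ 2728.9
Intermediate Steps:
p(F) = F**2
(1313 + 1060)*V(20, p(G(3))) = (1313 + 1060)*(3/20 + 9/(3**2)) = 2373*(3*(1/20) + 9/9) = 2373*(3/20 + 9*(1/9)) = 2373*(3/20 + 1) = 2373*(23/20) = 54579/20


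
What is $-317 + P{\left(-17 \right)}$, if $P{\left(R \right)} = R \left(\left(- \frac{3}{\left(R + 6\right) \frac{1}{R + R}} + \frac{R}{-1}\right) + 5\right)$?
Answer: $- \frac{5867}{11} \approx -533.36$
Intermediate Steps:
$P{\left(R \right)} = R \left(5 - R - \frac{6 R}{6 + R}\right)$ ($P{\left(R \right)} = R \left(\left(- \frac{3}{\left(6 + R\right) \frac{1}{2 R}} + R \left(-1\right)\right) + 5\right) = R \left(\left(- \frac{3}{\left(6 + R\right) \frac{1}{2 R}} - R\right) + 5\right) = R \left(\left(- \frac{3}{\frac{1}{2} \frac{1}{R} \left(6 + R\right)} - R\right) + 5\right) = R \left(\left(- 3 \frac{2 R}{6 + R} - R\right) + 5\right) = R \left(\left(- \frac{6 R}{6 + R} - R\right) + 5\right) = R \left(\left(- R - \frac{6 R}{6 + R}\right) + 5\right) = R \left(5 - R - \frac{6 R}{6 + R}\right)$)
$-317 + P{\left(-17 \right)} = -317 - \frac{17 \left(30 - \left(-17\right)^{2} - -119\right)}{6 - 17} = -317 - \frac{17 \left(30 - 289 + 119\right)}{-11} = -317 - - \frac{17 \left(30 - 289 + 119\right)}{11} = -317 - \left(- \frac{17}{11}\right) \left(-140\right) = -317 - \frac{2380}{11} = - \frac{5867}{11}$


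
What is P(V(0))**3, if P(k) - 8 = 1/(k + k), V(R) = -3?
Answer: 103823/216 ≈ 480.66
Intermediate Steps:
P(k) = 8 + 1/(2*k) (P(k) = 8 + 1/(k + k) = 8 + 1/(2*k))
P(V(0))**3 = (8 + (1/2)/(-3))**3 = (8 + (1/2)*(-1/3))**3 = (8 - 1/6)**3 = (47/6)**3 = 103823/216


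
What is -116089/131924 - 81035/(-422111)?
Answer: -38311982539/55686571564 ≈ -0.68799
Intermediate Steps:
-116089/131924 - 81035/(-422111) = -116089*1/131924 - 81035*(-1/422111) = -116089/131924 + 81035/422111 = -38311982539/55686571564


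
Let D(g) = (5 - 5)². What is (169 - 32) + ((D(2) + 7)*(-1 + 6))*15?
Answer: 662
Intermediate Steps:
D(g) = 0 (D(g) = 0² = 0)
(169 - 32) + ((D(2) + 7)*(-1 + 6))*15 = (169 - 32) + ((0 + 7)*(-1 + 6))*15 = 137 + (7*5)*15 = 137 + 35*15 = 137 + 525 = 662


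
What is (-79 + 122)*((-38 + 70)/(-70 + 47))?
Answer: -1376/23 ≈ -59.826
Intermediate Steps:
(-79 + 122)*((-38 + 70)/(-70 + 47)) = 43*(32/(-23)) = 43*(32*(-1/23)) = 43*(-32/23) = -1376/23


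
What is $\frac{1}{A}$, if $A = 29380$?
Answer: $\frac{1}{29380} \approx 3.4037 \cdot 10^{-5}$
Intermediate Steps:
$\frac{1}{A} = \frac{1}{29380}$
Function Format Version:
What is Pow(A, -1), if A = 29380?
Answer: Rational(1, 29380) ≈ 3.4037e-5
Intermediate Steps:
Pow(A, -1) = Pow(29380, -1) = Rational(1, 29380)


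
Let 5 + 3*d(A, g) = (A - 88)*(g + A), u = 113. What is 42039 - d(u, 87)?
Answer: 40374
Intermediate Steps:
d(A, g) = -5/3 + (-88 + A)*(A + g)/3 (d(A, g) = -5/3 + ((A - 88)*(g + A))/3 = -5/3 + ((-88 + A)*(A + g))/3 = -5/3 + (-88 + A)*(A + g)/3)
42039 - d(u, 87) = 42039 - (-5/3 - 88/3*113 - 88/3*87 + (1/3)*113**2 + (1/3)*113*87) = 42039 - (-5/3 - 9944/3 - 2552 + (1/3)*12769 + 3277) = 42039 - (-5/3 - 9944/3 - 2552 + 12769/3 + 3277) = 42039 - 1*1665 = 42039 - 1665 = 40374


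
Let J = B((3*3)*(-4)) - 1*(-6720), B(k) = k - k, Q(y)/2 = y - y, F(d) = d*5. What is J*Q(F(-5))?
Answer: 0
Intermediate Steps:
F(d) = 5*d
Q(y) = 0 (Q(y) = 2*(y - y) = 2*0 = 0)
B(k) = 0
J = 6720 (J = 0 - 1*(-6720) = 0 + 6720 = 6720)
J*Q(F(-5)) = 6720*0 = 0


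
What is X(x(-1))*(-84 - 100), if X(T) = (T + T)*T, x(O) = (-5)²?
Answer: -230000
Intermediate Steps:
x(O) = 25
X(T) = 2*T² (X(T) = (2*T)*T = 2*T²)
X(x(-1))*(-84 - 100) = (2*25²)*(-84 - 100) = (2*625)*(-184) = 1250*(-184) = -230000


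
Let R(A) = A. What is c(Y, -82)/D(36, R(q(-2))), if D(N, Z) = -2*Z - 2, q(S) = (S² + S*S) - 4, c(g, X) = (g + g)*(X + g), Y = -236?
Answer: -75048/5 ≈ -15010.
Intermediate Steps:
c(g, X) = 2*g*(X + g) (c(g, X) = (2*g)*(X + g) = 2*g*(X + g))
q(S) = -4 + 2*S² (q(S) = (S² + S²) - 4 = 2*S² - 4 = -4 + 2*S²)
D(N, Z) = -2 - 2*Z
c(Y, -82)/D(36, R(q(-2))) = (2*(-236)*(-82 - 236))/(-2 - 2*(-4 + 2*(-2)²)) = (2*(-236)*(-318))/(-2 - 2*(-4 + 2*4)) = 150096/(-2 - 2*(-4 + 8)) = 150096/(-2 - 2*4) = 150096/(-2 - 8) = 150096/(-10) = 150096*(-⅒) = -75048/5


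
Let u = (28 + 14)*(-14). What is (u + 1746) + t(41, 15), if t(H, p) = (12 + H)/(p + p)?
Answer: 34793/30 ≈ 1159.8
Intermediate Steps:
t(H, p) = (12 + H)/(2*p) (t(H, p) = (12 + H)/((2*p)) = (12 + H)*(1/(2*p)) = (12 + H)/(2*p))
u = -588 (u = 42*(-14) = -588)
(u + 1746) + t(41, 15) = (-588 + 1746) + (1/2)*(12 + 41)/15 = 1158 + (1/2)*(1/15)*53 = 1158 + 53/30 = 34793/30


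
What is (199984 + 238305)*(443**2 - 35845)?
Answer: 70303308756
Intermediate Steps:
(199984 + 238305)*(443**2 - 35845) = 438289*(196249 - 35845) = 438289*160404 = 70303308756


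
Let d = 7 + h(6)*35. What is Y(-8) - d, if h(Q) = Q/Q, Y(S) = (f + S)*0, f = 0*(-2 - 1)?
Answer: -42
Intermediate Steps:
f = 0 (f = 0*(-3) = 0)
Y(S) = 0 (Y(S) = (0 + S)*0 = S*0 = 0)
h(Q) = 1
d = 42 (d = 7 + 1*35 = 7 + 35 = 42)
Y(-8) - d = 0 - 1*42 = 0 - 42 = -42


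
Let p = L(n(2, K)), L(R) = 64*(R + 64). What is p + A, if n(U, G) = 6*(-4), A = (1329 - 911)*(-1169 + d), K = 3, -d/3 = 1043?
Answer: -1794004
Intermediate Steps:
d = -3129 (d = -3*1043 = -3129)
A = -1796564 (A = (1329 - 911)*(-1169 - 3129) = 418*(-4298) = -1796564)
n(U, G) = -24
L(R) = 4096 + 64*R (L(R) = 64*(64 + R) = 4096 + 64*R)
p = 2560 (p = 4096 + 64*(-24) = 4096 - 1536 = 2560)
p + A = 2560 - 1796564 = -1794004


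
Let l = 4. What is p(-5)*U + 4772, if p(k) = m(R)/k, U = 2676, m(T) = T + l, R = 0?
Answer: 13156/5 ≈ 2631.2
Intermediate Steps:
m(T) = 4 + T (m(T) = T + 4 = 4 + T)
p(k) = 4/k (p(k) = (4 + 0)/k = 4/k)
p(-5)*U + 4772 = (4/(-5))*2676 + 4772 = (4*(-1/5))*2676 + 4772 = -4/5*2676 + 4772 = -10704/5 + 4772 = 13156/5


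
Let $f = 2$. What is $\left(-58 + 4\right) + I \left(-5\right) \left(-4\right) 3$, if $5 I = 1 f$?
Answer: $-30$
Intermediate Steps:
$I = \frac{2}{5}$ ($I = \frac{1 \cdot 2}{5} = \frac{1}{5} \cdot 2 = \frac{2}{5} \approx 0.4$)
$\left(-58 + 4\right) + I \left(-5\right) \left(-4\right) 3 = \left(-58 + 4\right) + \frac{2 \left(-5\right) \left(-4\right) 3}{5} = -54 + \frac{2 \cdot 20 \cdot 3}{5} = -54 + \frac{2}{5} \cdot 60 = -54 + 24 = -30$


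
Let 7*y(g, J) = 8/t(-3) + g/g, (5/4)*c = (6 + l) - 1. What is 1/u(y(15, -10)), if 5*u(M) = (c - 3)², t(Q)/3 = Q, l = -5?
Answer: 5/9 ≈ 0.55556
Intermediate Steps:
t(Q) = 3*Q
c = 0 (c = 4*((6 - 5) - 1)/5 = 4*(1 - 1)/5 = (⅘)*0 = 0)
y(g, J) = 1/63 (y(g, J) = (8/((3*(-3))) + g/g)/7 = (8/(-9) + 1)/7 = (8*(-⅑) + 1)/7 = (-8/9 + 1)/7 = (⅐)*(⅑) = 1/63)
u(M) = 9/5 (u(M) = (0 - 3)²/5 = (⅕)*(-3)² = (⅕)*9 = 9/5)
1/u(y(15, -10)) = 1/(9/5) = 5/9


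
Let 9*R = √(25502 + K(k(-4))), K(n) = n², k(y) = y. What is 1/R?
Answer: 3*√25518/8506 ≈ 0.056340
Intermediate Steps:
R = √25518/9 (R = √(25502 + (-4)²)/9 = √(25502 + 16)/9 = √25518/9 ≈ 17.749)
1/R = 1/(√25518/9) = 3*√25518/8506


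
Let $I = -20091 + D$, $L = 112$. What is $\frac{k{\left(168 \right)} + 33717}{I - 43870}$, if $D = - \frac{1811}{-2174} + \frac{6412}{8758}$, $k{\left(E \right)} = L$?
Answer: $- \frac{322050253234}{608890365893} \approx -0.52891$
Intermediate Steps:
$k{\left(E \right)} = 112$
$D = \frac{14900213}{9519946}$ ($D = \left(-1811\right) \left(- \frac{1}{2174}\right) + 6412 \cdot \frac{1}{8758} = \frac{1811}{2174} + \frac{3206}{4379} = \frac{14900213}{9519946} \approx 1.5652$)
$I = - \frac{191250334873}{9519946}$ ($I = -20091 + \frac{14900213}{9519946} = - \frac{191250334873}{9519946} \approx -20089.0$)
$\frac{k{\left(168 \right)} + 33717}{I - 43870} = \frac{112 + 33717}{- \frac{191250334873}{9519946} - 43870} = \frac{33829}{- \frac{608890365893}{9519946}} = 33829 \left(- \frac{9519946}{608890365893}\right) = - \frac{322050253234}{608890365893}$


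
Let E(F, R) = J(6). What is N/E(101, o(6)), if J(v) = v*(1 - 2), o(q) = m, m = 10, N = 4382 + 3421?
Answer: -2601/2 ≈ -1300.5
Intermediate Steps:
N = 7803
o(q) = 10
J(v) = -v (J(v) = v*(-1) = -v)
E(F, R) = -6 (E(F, R) = -1*6 = -6)
N/E(101, o(6)) = 7803/(-6) = 7803*(-⅙) = -2601/2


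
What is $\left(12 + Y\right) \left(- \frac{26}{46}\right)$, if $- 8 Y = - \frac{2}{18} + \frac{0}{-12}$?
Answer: $- \frac{11245}{1656} \approx -6.7905$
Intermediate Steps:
$Y = \frac{1}{72}$ ($Y = - \frac{- \frac{2}{18} + \frac{0}{-12}}{8} = - \frac{\left(-2\right) \frac{1}{18} + 0 \left(- \frac{1}{12}\right)}{8} = - \frac{- \frac{1}{9} + 0}{8} = \left(- \frac{1}{8}\right) \left(- \frac{1}{9}\right) = \frac{1}{72} \approx 0.013889$)
$\left(12 + Y\right) \left(- \frac{26}{46}\right) = \left(12 + \frac{1}{72}\right) \left(- \frac{26}{46}\right) = \frac{865 \left(\left(-26\right) \frac{1}{46}\right)}{72} = \frac{865}{72} \left(- \frac{13}{23}\right) = - \frac{11245}{1656}$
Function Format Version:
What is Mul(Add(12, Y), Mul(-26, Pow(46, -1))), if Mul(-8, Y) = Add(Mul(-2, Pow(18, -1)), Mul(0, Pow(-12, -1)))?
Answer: Rational(-11245, 1656) ≈ -6.7905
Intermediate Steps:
Y = Rational(1, 72) (Y = Mul(Rational(-1, 8), Add(Mul(-2, Pow(18, -1)), Mul(0, Pow(-12, -1)))) = Mul(Rational(-1, 8), Add(Mul(-2, Rational(1, 18)), Mul(0, Rational(-1, 12)))) = Mul(Rational(-1, 8), Add(Rational(-1, 9), 0)) = Mul(Rational(-1, 8), Rational(-1, 9)) = Rational(1, 72) ≈ 0.013889)
Mul(Add(12, Y), Mul(-26, Pow(46, -1))) = Mul(Add(12, Rational(1, 72)), Mul(-26, Pow(46, -1))) = Mul(Rational(865, 72), Mul(-26, Rational(1, 46))) = Mul(Rational(865, 72), Rational(-13, 23)) = Rational(-11245, 1656)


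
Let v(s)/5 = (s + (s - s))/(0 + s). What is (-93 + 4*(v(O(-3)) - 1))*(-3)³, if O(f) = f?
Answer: 2079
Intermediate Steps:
v(s) = 5 (v(s) = 5*((s + (s - s))/(0 + s)) = 5*((s + 0)/s) = 5*(s/s) = 5*1 = 5)
(-93 + 4*(v(O(-3)) - 1))*(-3)³ = (-93 + 4*(5 - 1))*(-3)³ = (-93 + 4*4)*(-27) = (-93 + 16)*(-27) = -77*(-27) = 2079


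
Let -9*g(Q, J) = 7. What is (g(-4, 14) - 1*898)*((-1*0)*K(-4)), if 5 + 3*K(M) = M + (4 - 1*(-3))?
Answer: 0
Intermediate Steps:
g(Q, J) = -7/9 (g(Q, J) = -⅑*7 = -7/9)
K(M) = ⅔ + M/3 (K(M) = -5/3 + (M + (4 - 1*(-3)))/3 = -5/3 + (M + (4 + 3))/3 = -5/3 + (M + 7)/3 = -5/3 + (7 + M)/3 = -5/3 + (7/3 + M/3) = ⅔ + M/3)
(g(-4, 14) - 1*898)*((-1*0)*K(-4)) = (-7/9 - 1*898)*((-1*0)*(⅔ + (⅓)*(-4))) = (-7/9 - 898)*(0*(⅔ - 4/3)) = -0*(-2)/3 = -8089/9*0 = 0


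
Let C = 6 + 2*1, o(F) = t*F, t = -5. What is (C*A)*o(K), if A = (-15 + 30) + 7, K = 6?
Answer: -5280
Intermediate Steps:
A = 22 (A = 15 + 7 = 22)
o(F) = -5*F
C = 8 (C = 6 + 2 = 8)
(C*A)*o(K) = (8*22)*(-5*6) = 176*(-30) = -5280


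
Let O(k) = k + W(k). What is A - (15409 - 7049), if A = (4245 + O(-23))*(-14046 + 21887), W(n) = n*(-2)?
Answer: 33457028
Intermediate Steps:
W(n) = -2*n
O(k) = -k (O(k) = k - 2*k = -k)
A = 33465388 (A = (4245 - 1*(-23))*(-14046 + 21887) = (4245 + 23)*7841 = 4268*7841 = 33465388)
A - (15409 - 7049) = 33465388 - (15409 - 7049) = 33465388 - 1*8360 = 33465388 - 8360 = 33457028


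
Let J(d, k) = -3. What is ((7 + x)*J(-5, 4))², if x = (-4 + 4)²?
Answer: 441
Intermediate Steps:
x = 0 (x = 0² = 0)
((7 + x)*J(-5, 4))² = ((7 + 0)*(-3))² = (7*(-3))² = (-21)² = 441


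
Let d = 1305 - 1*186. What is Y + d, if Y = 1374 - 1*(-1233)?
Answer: 3726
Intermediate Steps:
Y = 2607 (Y = 1374 + 1233 = 2607)
d = 1119 (d = 1305 - 186 = 1119)
Y + d = 2607 + 1119 = 3726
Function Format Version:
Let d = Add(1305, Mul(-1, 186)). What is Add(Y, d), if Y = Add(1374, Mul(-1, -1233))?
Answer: 3726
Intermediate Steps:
Y = 2607 (Y = Add(1374, 1233) = 2607)
d = 1119 (d = Add(1305, -186) = 1119)
Add(Y, d) = Add(2607, 1119) = 3726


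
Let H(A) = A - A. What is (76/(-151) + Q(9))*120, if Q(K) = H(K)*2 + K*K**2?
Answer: 13200360/151 ≈ 87420.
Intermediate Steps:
H(A) = 0
Q(K) = K**3 (Q(K) = 0*2 + K*K**2 = 0 + K**3 = K**3)
(76/(-151) + Q(9))*120 = (76/(-151) + 9**3)*120 = (76*(-1/151) + 729)*120 = (-76/151 + 729)*120 = (110003/151)*120 = 13200360/151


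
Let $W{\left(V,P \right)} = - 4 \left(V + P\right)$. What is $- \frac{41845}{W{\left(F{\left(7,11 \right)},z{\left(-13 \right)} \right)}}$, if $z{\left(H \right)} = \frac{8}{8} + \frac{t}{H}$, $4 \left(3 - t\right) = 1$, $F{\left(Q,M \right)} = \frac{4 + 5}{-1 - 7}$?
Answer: $- \frac{217594}{7} \approx -31085.0$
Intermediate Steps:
$F{\left(Q,M \right)} = - \frac{9}{8}$ ($F{\left(Q,M \right)} = \frac{9}{-8} = 9 \left(- \frac{1}{8}\right) = - \frac{9}{8}$)
$t = \frac{11}{4}$ ($t = 3 - \frac{1}{4} = \frac{11}{4} \approx 2.75$)
$z{\left(H \right)} = 1 + \frac{11}{4 H}$ ($z{\left(H \right)} = \frac{8}{8} + \frac{11}{4 H} = 8 \cdot \frac{1}{8} + \frac{11}{4 H} = 1 + \frac{11}{4 H}$)
$W{\left(V,P \right)} = - 4 P - 4 V$ ($W{\left(V,P \right)} = - 4 \left(P + V\right) = - 4 P - 4 V$)
$- \frac{41845}{W{\left(F{\left(7,11 \right)},z{\left(-13 \right)} \right)}} = - \frac{41845}{- 4 \frac{\frac{11}{4} - 13}{-13} - - \frac{9}{2}} = - \frac{41845}{- 4 \left(\left(- \frac{1}{13}\right) \left(- \frac{41}{4}\right)\right) + \frac{9}{2}} = - \frac{41845}{\left(-4\right) \frac{41}{52} + \frac{9}{2}} = - \frac{41845}{- \frac{41}{13} + \frac{9}{2}} = - \frac{41845}{\frac{35}{26}} = \left(-41845\right) \frac{26}{35} = - \frac{217594}{7}$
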